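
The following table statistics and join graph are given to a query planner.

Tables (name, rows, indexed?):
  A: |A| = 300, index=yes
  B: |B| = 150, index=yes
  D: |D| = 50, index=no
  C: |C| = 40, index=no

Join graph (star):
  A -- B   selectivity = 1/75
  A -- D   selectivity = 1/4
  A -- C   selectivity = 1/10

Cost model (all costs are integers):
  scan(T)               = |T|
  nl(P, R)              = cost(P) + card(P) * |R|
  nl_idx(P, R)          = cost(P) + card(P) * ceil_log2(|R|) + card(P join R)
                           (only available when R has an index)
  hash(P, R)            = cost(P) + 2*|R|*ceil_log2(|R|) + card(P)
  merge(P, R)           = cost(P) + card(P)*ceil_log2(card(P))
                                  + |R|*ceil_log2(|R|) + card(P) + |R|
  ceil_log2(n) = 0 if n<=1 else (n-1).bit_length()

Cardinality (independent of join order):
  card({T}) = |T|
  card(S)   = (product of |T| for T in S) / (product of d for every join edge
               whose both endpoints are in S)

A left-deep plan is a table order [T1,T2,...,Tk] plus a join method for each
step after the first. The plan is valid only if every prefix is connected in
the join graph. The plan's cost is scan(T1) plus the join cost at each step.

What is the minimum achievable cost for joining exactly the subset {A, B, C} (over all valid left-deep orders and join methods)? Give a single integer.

Selinger DP over subsets of {A,B,C}:
  {A}: scan cost=300, card=300
  {B}: scan cost=150, card=150
  {C}: scan cost=40, card=40
  {AB}: card=600; try (A,nl_idx)→2100, (B,hash)→3000, (B,nl_idx)→3300, (A,merge)→4500, (B,merge)→4650, (A,hash)→5700 …(+2); best=2100 via (A,nl_idx)
  {AC}: card=1200; try (C,hash)→1080, (A,nl_idx)→1600, (A,merge)→3320, (C,merge)→3580, (A,hash)→5480, (A,nl)→12040 …(+1); best=1080 via (C,hash)
  {ABC}: card=2400; try (C,hash)→3180, (B,hash)→4680, (C,merge)→8980, (B,nl_idx)→13080, (B,merge)→16830, (C,nl)→26100 …(+1); best=3180 via (C,hash)

3180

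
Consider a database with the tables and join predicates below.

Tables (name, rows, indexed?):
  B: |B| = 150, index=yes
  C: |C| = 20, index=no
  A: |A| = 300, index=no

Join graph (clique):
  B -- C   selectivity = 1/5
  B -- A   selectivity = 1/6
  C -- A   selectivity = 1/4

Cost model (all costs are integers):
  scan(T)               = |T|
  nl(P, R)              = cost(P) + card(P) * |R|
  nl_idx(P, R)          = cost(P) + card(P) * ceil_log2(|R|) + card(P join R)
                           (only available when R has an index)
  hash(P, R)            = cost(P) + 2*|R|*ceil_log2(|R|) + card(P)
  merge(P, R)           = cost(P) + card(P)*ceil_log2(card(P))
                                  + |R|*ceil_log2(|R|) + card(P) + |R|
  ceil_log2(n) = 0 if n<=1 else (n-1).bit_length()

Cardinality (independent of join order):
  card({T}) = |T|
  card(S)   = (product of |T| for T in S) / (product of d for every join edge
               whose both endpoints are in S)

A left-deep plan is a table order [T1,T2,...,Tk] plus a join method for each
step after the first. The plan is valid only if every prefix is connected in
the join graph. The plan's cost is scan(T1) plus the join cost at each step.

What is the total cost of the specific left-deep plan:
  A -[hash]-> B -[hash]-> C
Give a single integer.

step 1: scan A: cost=300, card=300
step 2: join B via hash
    card(P join B) = 300*150/(6) = 7500
    cost = 300 + 2*150*8 + 300 = 3000
step 3: join C via hash
    card(P join C) = 7500*20/(5*4) = 7500
    cost = 3000 + 2*20*5 + 7500 = 10700

10700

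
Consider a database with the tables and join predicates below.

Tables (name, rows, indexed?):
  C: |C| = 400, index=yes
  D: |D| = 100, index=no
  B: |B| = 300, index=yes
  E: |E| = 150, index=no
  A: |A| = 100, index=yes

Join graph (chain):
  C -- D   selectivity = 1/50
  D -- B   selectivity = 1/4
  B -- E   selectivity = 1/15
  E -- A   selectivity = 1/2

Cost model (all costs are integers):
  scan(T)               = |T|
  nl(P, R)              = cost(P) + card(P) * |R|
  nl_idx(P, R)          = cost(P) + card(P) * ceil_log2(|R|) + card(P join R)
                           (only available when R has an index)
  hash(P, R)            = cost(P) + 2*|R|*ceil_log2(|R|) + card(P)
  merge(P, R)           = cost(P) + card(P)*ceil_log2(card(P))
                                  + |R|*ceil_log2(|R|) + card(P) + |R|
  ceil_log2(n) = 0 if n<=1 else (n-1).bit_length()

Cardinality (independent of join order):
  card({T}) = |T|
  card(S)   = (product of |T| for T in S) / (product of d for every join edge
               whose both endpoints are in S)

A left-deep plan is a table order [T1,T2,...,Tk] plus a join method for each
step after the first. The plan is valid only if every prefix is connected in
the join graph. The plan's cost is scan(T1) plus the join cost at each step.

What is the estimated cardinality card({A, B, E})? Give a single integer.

150000

Tables in S: A(100), B(300), E(150)
Edges inside S: B-E(d=15), E-A(d=2)
numerator = 100 * 300 * 150 = 4500000
denominator = 15 * 2 = 30
card(S) = 4500000 / 30 = 150000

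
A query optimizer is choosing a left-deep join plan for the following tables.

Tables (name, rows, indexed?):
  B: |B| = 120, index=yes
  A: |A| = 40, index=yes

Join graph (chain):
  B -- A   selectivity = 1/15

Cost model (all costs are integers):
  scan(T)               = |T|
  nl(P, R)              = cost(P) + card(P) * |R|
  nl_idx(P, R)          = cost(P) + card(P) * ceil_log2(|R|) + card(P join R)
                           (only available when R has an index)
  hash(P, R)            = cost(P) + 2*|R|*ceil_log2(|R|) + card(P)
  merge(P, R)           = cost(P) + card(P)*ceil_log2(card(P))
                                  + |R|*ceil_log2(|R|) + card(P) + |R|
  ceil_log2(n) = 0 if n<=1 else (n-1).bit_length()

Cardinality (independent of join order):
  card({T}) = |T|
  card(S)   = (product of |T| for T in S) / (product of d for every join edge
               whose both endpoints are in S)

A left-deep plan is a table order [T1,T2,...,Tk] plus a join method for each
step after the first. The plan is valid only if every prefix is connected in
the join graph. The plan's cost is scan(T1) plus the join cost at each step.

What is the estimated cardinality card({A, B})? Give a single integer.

320

Tables in S: A(40), B(120)
Edges inside S: B-A(d=15)
numerator = 40 * 120 = 4800
denominator = 15 = 15
card(S) = 4800 / 15 = 320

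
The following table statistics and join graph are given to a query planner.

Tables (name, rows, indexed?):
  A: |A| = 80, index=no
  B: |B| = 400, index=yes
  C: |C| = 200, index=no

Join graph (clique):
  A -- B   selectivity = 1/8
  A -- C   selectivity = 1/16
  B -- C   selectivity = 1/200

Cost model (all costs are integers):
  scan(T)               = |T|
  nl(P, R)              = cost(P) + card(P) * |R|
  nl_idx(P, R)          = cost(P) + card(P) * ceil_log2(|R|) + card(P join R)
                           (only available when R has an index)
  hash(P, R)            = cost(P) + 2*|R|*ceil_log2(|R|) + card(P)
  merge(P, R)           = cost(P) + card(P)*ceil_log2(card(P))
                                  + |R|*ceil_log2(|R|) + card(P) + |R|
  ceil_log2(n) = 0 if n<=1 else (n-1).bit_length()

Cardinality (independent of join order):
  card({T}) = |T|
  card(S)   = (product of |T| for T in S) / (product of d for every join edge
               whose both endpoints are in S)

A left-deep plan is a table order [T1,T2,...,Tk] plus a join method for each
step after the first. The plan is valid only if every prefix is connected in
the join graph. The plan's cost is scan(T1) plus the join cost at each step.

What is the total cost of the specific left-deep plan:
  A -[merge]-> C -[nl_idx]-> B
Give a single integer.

step 1: scan A: cost=80, card=80
step 2: join C via merge
    card(P join C) = 80*200/(16) = 1000
    cost = 80 + 80*7 + 200*8 + 80 + 200 = 2520
step 3: join B via nl_idx
    card(P join B) = 1000*400/(8*200) = 250
    cost = 2520 + 1000*9 + 250 = 11770

11770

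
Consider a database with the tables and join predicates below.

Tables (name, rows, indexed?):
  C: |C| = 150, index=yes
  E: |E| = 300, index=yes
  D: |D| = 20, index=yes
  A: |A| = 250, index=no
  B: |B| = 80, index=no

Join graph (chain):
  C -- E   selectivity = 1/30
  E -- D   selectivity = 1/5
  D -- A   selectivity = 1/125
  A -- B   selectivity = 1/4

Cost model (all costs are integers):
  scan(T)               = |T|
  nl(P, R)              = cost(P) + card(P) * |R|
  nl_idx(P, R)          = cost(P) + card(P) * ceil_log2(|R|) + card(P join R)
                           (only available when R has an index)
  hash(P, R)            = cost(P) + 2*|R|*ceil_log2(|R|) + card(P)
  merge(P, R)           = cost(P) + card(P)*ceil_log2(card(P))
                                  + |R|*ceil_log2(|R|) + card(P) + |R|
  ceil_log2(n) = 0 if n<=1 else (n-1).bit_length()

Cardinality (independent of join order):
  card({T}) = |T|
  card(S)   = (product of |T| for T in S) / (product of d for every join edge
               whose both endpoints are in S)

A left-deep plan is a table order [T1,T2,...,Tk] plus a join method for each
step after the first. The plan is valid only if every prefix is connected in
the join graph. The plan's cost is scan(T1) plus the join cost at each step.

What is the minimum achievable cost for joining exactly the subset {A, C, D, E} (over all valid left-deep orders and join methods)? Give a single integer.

Selinger DP over subsets of {A,C,D,E}:
  {C}: scan cost=150, card=150
  {E}: scan cost=300, card=300
  {D}: scan cost=20, card=20
  {A}: scan cost=250, card=250
  {CE}: card=1500; try (E,nl_idx)→3000, (C,hash)→3000, (C,nl_idx)→4200, (E,merge)→4500, (C,merge)→4650, (E,hash)→5700 …(+2); best=3000 via (E,nl_idx)
  {DE}: card=1200; try (D,hash)→800, (E,nl_idx)→1400, (D,nl_idx)→3000, (E,merge)→3140, (D,merge)→3420, (E,hash)→5440 …(+2); best=800 via (D,hash)
  {AD}: card=40; try (D,hash)→700, (D,nl_idx)→1540, (A,merge)→2390, (D,merge)→2620, (A,hash)→4040, (A,nl)→5020 …(+1); best=700 via (D,hash)
  {CDE}: card=6000; try (C,hash)→4400, (D,hash)→4700, (C,nl_idx)→16400, (D,nl_idx)→16500, (C,merge)→16550, (D,merge)→21120 …(+2); best=4400 via (C,hash)
  {ADE}: card=2400; try (E,nl_idx)→3460, (E,merge)→3980, (A,hash)→6000, (E,hash)→6140, (E,nl)→12700, (A,merge)→17450 …(+1); best=3460 via (E,nl_idx)
  {ACDE}: card=12000; try (C,hash)→8260, (A,hash)→14400, (C,nl_idx)→34660, (C,merge)→36010, (A,merge)→90650, (C,nl)→363460 …(+1); best=8260 via (C,hash)

8260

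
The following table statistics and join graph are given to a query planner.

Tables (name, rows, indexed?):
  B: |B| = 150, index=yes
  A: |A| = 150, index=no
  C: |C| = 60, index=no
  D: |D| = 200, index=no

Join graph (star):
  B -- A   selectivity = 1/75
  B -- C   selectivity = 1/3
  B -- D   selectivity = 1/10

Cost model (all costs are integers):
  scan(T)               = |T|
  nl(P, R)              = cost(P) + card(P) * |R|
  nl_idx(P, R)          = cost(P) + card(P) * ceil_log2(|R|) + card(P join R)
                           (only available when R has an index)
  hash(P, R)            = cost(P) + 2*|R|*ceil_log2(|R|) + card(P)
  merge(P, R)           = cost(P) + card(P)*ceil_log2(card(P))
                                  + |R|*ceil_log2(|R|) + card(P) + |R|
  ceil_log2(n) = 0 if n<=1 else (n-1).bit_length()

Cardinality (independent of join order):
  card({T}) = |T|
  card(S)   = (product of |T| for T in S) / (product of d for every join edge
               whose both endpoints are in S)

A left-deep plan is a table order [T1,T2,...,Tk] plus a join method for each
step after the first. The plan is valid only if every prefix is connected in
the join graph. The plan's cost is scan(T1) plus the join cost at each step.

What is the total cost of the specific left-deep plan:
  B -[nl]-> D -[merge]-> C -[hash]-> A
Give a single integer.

step 1: scan B: cost=150, card=150
step 2: join D via nl
    card(P join D) = 150*200/(10) = 3000
    cost = 150 + 150*200 = 30150
step 3: join C via merge
    card(P join C) = 3000*60/(3) = 60000
    cost = 30150 + 3000*12 + 60*6 + 3000 + 60 = 69570
step 4: join A via hash
    card(P join A) = 60000*150/(75) = 120000
    cost = 69570 + 2*150*8 + 60000 = 131970

131970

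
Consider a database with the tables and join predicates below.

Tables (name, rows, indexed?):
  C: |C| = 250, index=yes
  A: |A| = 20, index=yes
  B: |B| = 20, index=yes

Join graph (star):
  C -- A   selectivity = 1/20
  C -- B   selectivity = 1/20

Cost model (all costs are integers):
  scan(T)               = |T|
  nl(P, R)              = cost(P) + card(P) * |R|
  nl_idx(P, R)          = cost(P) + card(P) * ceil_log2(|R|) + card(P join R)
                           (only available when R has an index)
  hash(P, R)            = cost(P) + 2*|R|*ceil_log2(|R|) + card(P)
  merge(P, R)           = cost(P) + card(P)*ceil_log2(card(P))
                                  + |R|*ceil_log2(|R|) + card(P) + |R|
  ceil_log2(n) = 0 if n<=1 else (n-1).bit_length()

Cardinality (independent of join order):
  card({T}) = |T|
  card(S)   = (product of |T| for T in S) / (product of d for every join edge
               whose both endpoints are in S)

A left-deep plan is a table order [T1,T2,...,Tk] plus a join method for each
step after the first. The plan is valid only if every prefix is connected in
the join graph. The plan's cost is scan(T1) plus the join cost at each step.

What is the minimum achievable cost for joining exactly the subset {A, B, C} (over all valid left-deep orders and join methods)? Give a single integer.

Selinger DP over subsets of {A,B,C}:
  {C}: scan cost=250, card=250
  {A}: scan cost=20, card=20
  {B}: scan cost=20, card=20
  {AC}: card=250; try (C,nl_idx)→430, (A,hash)→700, (A,nl_idx)→1750, (C,merge)→2390, (A,merge)→2620, (C,hash)→4040 …(+2); best=430 via (C,nl_idx)
  {BC}: card=250; try (C,nl_idx)→430, (B,hash)→700, (B,nl_idx)→1750, (C,merge)→2390, (B,merge)→2620, (C,hash)→4040 …(+2); best=430 via (C,nl_idx)
  {ABC}: card=250; try (B,hash)→880, (A,hash)→880, (B,nl_idx)→1930, (A,nl_idx)→1930, (B,merge)→2800, (A,merge)→2800 …(+2); best=880 via (B,hash)

880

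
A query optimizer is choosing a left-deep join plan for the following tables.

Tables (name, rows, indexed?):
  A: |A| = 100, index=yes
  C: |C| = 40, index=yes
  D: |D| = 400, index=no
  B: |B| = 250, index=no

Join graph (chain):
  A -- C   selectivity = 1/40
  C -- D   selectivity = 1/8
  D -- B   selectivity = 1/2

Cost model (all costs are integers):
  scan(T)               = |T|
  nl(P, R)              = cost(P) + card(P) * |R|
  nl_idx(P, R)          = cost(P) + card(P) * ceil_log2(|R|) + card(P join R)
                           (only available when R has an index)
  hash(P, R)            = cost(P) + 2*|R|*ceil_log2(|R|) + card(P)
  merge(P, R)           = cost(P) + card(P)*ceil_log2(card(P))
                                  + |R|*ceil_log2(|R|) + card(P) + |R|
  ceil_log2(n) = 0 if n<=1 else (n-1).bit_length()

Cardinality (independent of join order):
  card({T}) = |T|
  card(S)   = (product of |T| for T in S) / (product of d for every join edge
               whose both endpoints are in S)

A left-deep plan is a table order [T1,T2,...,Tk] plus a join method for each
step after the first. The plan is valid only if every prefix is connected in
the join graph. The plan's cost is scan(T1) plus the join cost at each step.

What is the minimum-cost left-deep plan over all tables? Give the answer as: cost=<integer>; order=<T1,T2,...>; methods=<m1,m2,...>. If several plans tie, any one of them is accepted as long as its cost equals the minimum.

cost=13680; order=D,C,A,B; methods=hash,hash,hash

Selinger DP (subsets sized 1..n):
  {A}: scan cost=100, card=100
  {C}: scan cost=40, card=40
  {D}: scan cost=400, card=400
  {B}: scan cost=250, card=250
  {AC}: card=100; try (A,nl_idx)→420, (C,hash)→680, (C,nl_idx)→800, (A,merge)→1120, (C,merge)→1180, (A,hash)→1480 …(+2); best=420 via (A,nl_idx)
  {CD}: card=2000; try (C,hash)→1280, (D,merge)→4320, (C,merge)→4680, (C,nl_idx)→4800, (D,hash)→7280, (D,nl)→16040 …(+1); best=1280 via (C,hash)
  {BD}: card=50000; try (B,hash)→4800, (D,merge)→6500, (B,merge)→6650, (D,hash)→7700, (D,nl)→100250, (B,nl)→100400; best=4800 via (B,hash)
  {ACD}: card=5000; try (A,hash)→4680, (D,merge)→5220, (D,hash)→7720, (A,nl_idx)→20280, (A,merge)→26080, (D,nl)→40420 …(+1); best=4680 via (A,hash)
  {BCD}: card=250000; try (B,hash)→7280, (B,merge)→27530, (C,hash)→55280, (B,nl)→501280, (C,nl_idx)→554800, (C,merge)→855080 …(+1); best=7280 via (B,hash)
  {ABCD}: card=625000; try (B,hash)→13680, (B,merge)→76930, (A,hash)→258680, (B,nl)→1254680, (A,nl_idx)→2382280, (A,merge)→4758080 …(+1); best=13680 via (B,hash)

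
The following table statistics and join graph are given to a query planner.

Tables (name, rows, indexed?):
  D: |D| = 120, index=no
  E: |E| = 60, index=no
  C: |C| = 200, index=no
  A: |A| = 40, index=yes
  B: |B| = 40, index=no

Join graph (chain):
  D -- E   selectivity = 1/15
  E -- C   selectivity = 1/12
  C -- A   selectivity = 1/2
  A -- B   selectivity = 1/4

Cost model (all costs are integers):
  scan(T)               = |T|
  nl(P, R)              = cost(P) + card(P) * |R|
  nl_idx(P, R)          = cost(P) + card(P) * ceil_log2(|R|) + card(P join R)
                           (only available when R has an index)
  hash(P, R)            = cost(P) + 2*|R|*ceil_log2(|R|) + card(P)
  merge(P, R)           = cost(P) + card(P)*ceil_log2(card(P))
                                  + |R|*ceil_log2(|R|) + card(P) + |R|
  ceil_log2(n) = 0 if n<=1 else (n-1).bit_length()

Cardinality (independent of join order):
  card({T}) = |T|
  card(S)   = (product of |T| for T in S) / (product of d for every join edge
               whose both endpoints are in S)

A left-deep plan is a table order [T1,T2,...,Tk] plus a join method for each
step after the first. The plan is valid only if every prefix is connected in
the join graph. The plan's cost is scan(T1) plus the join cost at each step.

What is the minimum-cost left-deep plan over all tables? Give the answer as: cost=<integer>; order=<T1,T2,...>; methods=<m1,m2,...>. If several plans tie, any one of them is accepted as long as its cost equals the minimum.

Selinger DP (subsets sized 1..n):
  {D}: scan cost=120, card=120
  {E}: scan cost=60, card=60
  {C}: scan cost=200, card=200
  {A}: scan cost=40, card=40
  {B}: scan cost=40, card=40
  {DE}: card=480; try (E,hash)→960, (D,merge)→1440, (E,merge)→1500, (D,hash)→1800, (D,nl)→7260, (E,nl)→7320; best=960 via (E,hash)
  {CE}: card=1000; try (E,hash)→1120, (C,merge)→2280, (E,merge)→2420, (C,hash)→3320, (C,nl)→12060, (E,nl)→12200; best=1120 via (E,hash)
  {AC}: card=4000; try (A,hash)→880, (C,merge)→2120, (A,merge)→2280, (C,hash)→3280, (A,nl_idx)→5400, (C,nl)→8040 …(+1); best=880 via (A,hash)
  {AB}: card=400; try (B,hash)→560, (A,hash)→560, (B,merge)→600, (A,merge)→600, (A,nl_idx)→680, (B,nl)→1640 …(+1); best=560 via (B,hash)
  {CDE}: card=8000; try (D,hash)→3800, (C,hash)→4640, (C,merge)→7560, (D,merge)→13080, (C,nl)→96960, (D,nl)→121120; best=3800 via (D,hash)
  {ACE}: card=20000; try (A,hash)→2600, (E,hash)→5600, (A,merge)→12400, (A,nl_idx)→27120, (A,nl)→41120, (E,merge)→53300 …(+1); best=2600 via (A,hash)
  {ABC}: card=40000; try (C,hash)→4160, (B,hash)→5360, (C,merge)→6360, (B,merge)→53160, (C,nl)→80560, (B,nl)→160880; best=4160 via (C,hash)
  {ACDE}: card=160000; try (A,hash)→12280, (D,hash)→24280, (A,merge)→116080, (A,nl_idx)→211800, (D,merge)→323560, (A,nl)→323800 …(+1); best=12280 via (A,hash)
  {ABCE}: card=200000; try (B,hash)→23080, (E,hash)→44880, (B,merge)→322880, (E,merge)→684580, (B,nl)→802600, (E,nl)→2404160; best=23080 via (B,hash)
  {ABCDE}: card=1600000; try (B,hash)→172760, (D,hash)→224760, (B,merge)→3052560, (D,merge)→3824040, (B,nl)→6412280, (D,nl)→24023080; best=172760 via (B,hash)

cost=172760; order=C,E,D,A,B; methods=hash,hash,hash,hash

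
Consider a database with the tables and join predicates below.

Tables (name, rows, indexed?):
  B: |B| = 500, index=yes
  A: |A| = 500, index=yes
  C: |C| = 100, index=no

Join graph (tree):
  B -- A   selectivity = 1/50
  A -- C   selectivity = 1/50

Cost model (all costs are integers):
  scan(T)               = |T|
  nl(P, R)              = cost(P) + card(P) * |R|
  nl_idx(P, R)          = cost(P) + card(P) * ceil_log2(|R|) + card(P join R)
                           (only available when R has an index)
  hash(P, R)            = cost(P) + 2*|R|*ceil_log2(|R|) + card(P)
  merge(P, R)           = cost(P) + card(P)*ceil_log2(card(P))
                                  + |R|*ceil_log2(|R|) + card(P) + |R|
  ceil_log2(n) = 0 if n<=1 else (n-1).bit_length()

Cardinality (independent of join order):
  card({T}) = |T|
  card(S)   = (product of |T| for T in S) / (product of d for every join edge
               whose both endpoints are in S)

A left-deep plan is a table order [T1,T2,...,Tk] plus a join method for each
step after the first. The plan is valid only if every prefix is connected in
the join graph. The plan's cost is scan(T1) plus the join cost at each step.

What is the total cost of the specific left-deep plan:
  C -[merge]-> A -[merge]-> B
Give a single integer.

step 1: scan C: cost=100, card=100
step 2: join A via merge
    card(P join A) = 100*500/(50) = 1000
    cost = 100 + 100*7 + 500*9 + 100 + 500 = 5900
step 3: join B via merge
    card(P join B) = 1000*500/(50) = 10000
    cost = 5900 + 1000*10 + 500*9 + 1000 + 500 = 21900

21900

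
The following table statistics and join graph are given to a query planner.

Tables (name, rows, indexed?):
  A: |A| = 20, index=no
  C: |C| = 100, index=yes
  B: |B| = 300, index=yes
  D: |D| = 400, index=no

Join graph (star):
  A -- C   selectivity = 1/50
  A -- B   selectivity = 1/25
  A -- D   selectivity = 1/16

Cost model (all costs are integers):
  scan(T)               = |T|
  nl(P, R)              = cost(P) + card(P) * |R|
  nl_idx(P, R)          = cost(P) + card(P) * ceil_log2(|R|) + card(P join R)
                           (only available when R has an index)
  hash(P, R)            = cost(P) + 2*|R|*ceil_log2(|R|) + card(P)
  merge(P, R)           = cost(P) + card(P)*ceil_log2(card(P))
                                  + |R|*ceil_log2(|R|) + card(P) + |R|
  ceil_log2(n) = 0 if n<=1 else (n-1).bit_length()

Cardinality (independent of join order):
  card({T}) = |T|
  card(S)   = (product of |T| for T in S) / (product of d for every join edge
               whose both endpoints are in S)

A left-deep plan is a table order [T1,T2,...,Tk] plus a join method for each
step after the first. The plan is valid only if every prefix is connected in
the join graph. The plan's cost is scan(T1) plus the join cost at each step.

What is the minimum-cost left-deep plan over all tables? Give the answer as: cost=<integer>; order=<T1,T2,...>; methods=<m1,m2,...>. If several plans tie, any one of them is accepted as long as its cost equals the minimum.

cost=8720; order=A,C,B,D; methods=nl_idx,nl_idx,hash

Selinger DP (subsets sized 1..n):
  {A}: scan cost=20, card=20
  {C}: scan cost=100, card=100
  {B}: scan cost=300, card=300
  {D}: scan cost=400, card=400
  {AC}: card=40; try (C,nl_idx)→200, (A,hash)→400, (C,merge)→940, (A,merge)→1020, (C,hash)→1440, (C,nl)→2020 …(+1); best=200 via (C,nl_idx)
  {AB}: card=240; try (B,nl_idx)→440, (A,hash)→800, (B,merge)→3140, (A,merge)→3420, (B,hash)→5440, (B,nl)→6020 …(+1); best=440 via (B,nl_idx)
  {AD}: card=500; try (A,hash)→1000, (D,merge)→4140, (A,merge)→4520, (D,hash)→7240, (D,nl)→8020, (A,nl)→8400; best=1000 via (A,hash)
  {ABC}: card=480; try (B,nl_idx)→1040, (C,hash)→2080, (C,nl_idx)→2600, (C,merge)→3400, (B,merge)→3480, (B,hash)→5640 …(+2); best=1040 via (B,nl_idx)
  {ACD}: card=1000; try (C,hash)→2900, (D,merge)→4480, (C,nl_idx)→5500, (C,merge)→6800, (D,hash)→7440, (D,nl)→16200 …(+1); best=2900 via (C,hash)
  {ABD}: card=6000; try (D,merge)→6600, (B,hash)→6900, (D,hash)→7880, (B,merge)→9000, (B,nl_idx)→11500, (D,nl)→96440 …(+1); best=6600 via (D,merge)
  {ABCD}: card=12000; try (D,hash)→8720, (B,hash)→9300, (D,merge)→9840, (C,hash)→14000, (B,merge)→16900, (B,nl_idx)→23900 …(+5); best=8720 via (D,hash)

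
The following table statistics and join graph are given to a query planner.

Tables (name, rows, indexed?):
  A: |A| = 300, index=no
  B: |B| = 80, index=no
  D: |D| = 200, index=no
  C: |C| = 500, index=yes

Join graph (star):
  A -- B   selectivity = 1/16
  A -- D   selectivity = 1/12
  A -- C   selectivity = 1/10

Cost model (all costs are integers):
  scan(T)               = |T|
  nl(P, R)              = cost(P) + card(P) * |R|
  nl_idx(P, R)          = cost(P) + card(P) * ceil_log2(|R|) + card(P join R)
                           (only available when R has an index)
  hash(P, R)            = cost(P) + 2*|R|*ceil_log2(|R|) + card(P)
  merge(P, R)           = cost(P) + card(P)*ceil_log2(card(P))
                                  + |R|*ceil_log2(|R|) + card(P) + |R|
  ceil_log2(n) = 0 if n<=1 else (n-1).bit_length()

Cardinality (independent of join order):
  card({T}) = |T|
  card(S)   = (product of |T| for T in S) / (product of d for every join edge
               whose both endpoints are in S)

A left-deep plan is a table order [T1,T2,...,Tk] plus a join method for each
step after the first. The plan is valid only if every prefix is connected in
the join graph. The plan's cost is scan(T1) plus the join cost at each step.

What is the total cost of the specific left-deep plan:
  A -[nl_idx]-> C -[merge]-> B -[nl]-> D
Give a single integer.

step 1: scan A: cost=300, card=300
step 2: join C via nl_idx
    card(P join C) = 300*500/(10) = 15000
    cost = 300 + 300*9 + 15000 = 18000
step 3: join B via merge
    card(P join B) = 15000*80/(16) = 75000
    cost = 18000 + 15000*14 + 80*7 + 15000 + 80 = 243640
step 4: join D via nl
    card(P join D) = 75000*200/(12) = 1250000
    cost = 243640 + 75000*200 = 15243640

15243640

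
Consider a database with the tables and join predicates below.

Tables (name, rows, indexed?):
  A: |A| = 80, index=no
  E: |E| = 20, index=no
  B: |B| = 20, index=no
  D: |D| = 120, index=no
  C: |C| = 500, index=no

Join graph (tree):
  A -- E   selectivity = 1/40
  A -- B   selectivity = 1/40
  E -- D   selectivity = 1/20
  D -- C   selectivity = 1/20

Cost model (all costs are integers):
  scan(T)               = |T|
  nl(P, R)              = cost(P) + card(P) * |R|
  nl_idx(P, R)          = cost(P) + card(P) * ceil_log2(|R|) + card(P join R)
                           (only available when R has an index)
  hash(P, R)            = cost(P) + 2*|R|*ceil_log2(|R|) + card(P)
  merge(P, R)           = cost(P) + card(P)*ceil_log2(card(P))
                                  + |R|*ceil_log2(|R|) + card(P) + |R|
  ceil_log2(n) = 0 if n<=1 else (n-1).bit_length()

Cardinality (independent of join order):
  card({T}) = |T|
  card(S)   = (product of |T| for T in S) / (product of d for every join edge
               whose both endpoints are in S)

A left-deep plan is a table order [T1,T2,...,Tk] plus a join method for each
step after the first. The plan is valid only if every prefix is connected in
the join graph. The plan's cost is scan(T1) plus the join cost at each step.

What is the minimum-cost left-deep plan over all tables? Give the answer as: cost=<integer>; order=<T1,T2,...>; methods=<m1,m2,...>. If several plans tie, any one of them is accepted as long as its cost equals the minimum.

Selinger DP (subsets sized 1..n):
  {A}: scan cost=80, card=80
  {E}: scan cost=20, card=20
  {B}: scan cost=20, card=20
  {D}: scan cost=120, card=120
  {C}: scan cost=500, card=500
  {AE}: card=40; try (E,hash)→360, (A,merge)→780, (E,merge)→840, (A,hash)→1160, (A,nl)→1620, (E,nl)→1680; best=360 via (E,hash)
  {AB}: card=40; try (B,hash)→360, (A,merge)→780, (B,merge)→840, (A,hash)→1160, (A,nl)→1620, (B,nl)→1680; best=360 via (B,hash)
  {DE}: card=120; try (E,hash)→440, (D,merge)→1100, (E,merge)→1200, (D,hash)→1720, (D,nl)→2420, (E,nl)→2520; best=440 via (E,hash)
  {CD}: card=3000; try (D,hash)→2680, (C,merge)→6080, (D,merge)→6460, (C,hash)→9240, (C,nl)→60120, (D,nl)→60500; best=2680 via (D,hash)
  {ABE}: card=20; try (E,hash)→600, (B,hash)→600, (E,merge)→760, (B,merge)→760, (E,nl)→1160, (B,nl)→1160; best=600 via (E,hash)
  {ADE}: card=240; try (D,merge)→1600, (A,hash)→1680, (A,merge)→2040, (D,hash)→2080, (D,nl)→5160, (A,nl)→10040; best=1600 via (D,merge)
  {CDE}: card=3000; try (E,hash)→5880, (C,merge)→6400, (C,hash)→9560, (E,merge)→41800, (C,nl)→60440, (E,nl)→62680; best=5880 via (E,hash)
  {ABDE}: card=120; try (D,merge)→1680, (B,hash)→2040, (D,hash)→2300, (D,nl)→3000, (B,merge)→3880, (B,nl)→6400; best=1680 via (D,merge)
  {ACDE}: card=6000; try (C,merge)→8760, (A,hash)→10000, (C,hash)→10840, (A,merge)→45520, (C,nl)→121600, (A,nl)→245880; best=8760 via (C,merge)
  {ABCDE}: card=3000; try (C,merge)→7640, (C,hash)→10800, (B,hash)→14960, (C,nl)→61680, (B,merge)→92880, (B,nl)→128760; best=7640 via (C,merge)

cost=7640; order=A,B,E,D,C; methods=hash,hash,merge,merge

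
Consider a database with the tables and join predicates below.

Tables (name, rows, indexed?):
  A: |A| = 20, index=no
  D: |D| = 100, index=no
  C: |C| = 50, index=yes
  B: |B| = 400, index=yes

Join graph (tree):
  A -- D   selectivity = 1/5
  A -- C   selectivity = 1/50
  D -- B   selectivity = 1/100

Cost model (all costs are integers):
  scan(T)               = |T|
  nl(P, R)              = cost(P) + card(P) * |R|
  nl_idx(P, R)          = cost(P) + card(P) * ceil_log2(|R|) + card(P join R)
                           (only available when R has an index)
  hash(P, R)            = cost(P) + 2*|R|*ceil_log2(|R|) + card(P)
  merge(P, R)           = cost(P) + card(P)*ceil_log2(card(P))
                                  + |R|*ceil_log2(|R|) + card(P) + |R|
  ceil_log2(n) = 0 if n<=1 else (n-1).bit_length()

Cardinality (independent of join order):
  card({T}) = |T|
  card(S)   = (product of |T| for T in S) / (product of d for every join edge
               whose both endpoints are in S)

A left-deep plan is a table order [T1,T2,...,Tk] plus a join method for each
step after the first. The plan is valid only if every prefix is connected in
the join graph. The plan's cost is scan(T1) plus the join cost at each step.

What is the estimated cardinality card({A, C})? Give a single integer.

Tables in S: A(20), C(50)
Edges inside S: A-C(d=50)
numerator = 20 * 50 = 1000
denominator = 50 = 50
card(S) = 1000 / 50 = 20

20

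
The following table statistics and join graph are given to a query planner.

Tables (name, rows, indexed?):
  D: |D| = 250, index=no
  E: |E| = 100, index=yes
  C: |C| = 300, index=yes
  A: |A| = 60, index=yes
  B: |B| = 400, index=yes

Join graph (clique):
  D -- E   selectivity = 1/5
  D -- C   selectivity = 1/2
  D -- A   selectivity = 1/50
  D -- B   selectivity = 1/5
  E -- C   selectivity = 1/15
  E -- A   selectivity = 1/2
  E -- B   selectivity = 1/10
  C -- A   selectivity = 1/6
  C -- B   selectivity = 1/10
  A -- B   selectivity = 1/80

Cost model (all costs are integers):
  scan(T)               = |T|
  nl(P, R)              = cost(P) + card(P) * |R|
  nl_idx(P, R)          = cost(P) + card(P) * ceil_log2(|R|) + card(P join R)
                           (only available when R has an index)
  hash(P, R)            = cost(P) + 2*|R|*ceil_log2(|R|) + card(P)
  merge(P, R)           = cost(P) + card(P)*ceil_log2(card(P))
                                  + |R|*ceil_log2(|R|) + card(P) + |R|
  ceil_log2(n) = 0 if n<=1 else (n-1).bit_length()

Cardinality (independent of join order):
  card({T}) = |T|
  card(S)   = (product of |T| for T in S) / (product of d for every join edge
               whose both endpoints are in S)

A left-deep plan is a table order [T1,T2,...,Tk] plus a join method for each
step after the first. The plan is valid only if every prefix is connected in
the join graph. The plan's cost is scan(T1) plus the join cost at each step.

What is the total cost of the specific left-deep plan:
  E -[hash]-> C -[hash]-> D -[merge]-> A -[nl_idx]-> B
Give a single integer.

907070

step 1: scan E: cost=100, card=100
step 2: join C via hash
    card(P join C) = 100*300/(15) = 2000
    cost = 100 + 2*300*9 + 100 = 5600
step 3: join D via hash
    card(P join D) = 2000*250/(5*2) = 50000
    cost = 5600 + 2*250*8 + 2000 = 11600
step 4: join A via merge
    card(P join A) = 50000*60/(50*2*6) = 5000
    cost = 11600 + 50000*16 + 60*6 + 50000 + 60 = 862020
step 5: join B via nl_idx
    card(P join B) = 5000*400/(5*10*10*80) = 50
    cost = 862020 + 5000*9 + 50 = 907070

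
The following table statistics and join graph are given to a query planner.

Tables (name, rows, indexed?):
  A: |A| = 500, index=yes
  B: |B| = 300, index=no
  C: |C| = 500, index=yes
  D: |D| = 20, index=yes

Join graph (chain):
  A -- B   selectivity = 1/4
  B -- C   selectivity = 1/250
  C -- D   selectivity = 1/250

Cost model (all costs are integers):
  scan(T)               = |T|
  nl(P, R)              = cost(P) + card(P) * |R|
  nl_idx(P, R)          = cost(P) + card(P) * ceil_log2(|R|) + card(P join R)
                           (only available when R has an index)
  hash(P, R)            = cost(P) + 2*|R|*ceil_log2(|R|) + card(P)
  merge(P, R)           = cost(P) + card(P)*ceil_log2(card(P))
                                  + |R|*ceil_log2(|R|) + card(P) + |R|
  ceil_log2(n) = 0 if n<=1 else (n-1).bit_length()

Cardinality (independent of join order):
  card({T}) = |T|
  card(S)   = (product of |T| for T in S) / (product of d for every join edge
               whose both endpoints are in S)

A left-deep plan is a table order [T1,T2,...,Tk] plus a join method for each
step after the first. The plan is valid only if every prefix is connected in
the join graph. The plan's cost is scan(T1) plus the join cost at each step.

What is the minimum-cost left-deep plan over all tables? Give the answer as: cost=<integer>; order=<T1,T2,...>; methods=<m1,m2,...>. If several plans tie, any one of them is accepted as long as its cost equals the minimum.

cost=8856; order=D,C,B,A; methods=nl_idx,merge,merge

Selinger DP (subsets sized 1..n):
  {A}: scan cost=500, card=500
  {B}: scan cost=300, card=300
  {C}: scan cost=500, card=500
  {D}: scan cost=20, card=20
  {AB}: card=37500; try (B,hash)→6400, (A,merge)→8300, (B,merge)→8500, (A,hash)→9600, (A,nl_idx)→40500, (A,nl)→150300 …(+1); best=6400 via (B,hash)
  {BC}: card=600; try (C,nl_idx)→3600, (B,hash)→6400, (C,merge)→8300, (B,merge)→8500, (C,hash)→9600, (C,nl)→150300 …(+1); best=3600 via (C,nl_idx)
  {CD}: card=40; try (C,nl_idx)→240, (D,hash)→1200, (D,nl_idx)→3040, (C,merge)→5140, (D,merge)→5620, (C,hash)→9040 …(+2); best=240 via (C,nl_idx)
  {ABC}: card=75000; try (A,hash)→13200, (A,merge)→15200, (C,hash)→52900, (A,nl_idx)→84000, (A,nl)→303600, (C,nl_idx)→418900 …(+2); best=13200 via (A,hash)
  {BCD}: card=48; try (B,merge)→3520, (D,hash)→4400, (B,hash)→5680, (D,nl_idx)→6648, (D,merge)→10320, (B,nl)→12240 …(+1); best=3520 via (B,merge)
  {ABCD}: card=6000; try (A,merge)→8856, (A,nl_idx)→9952, (A,hash)→12568, (A,nl)→27520, (D,hash)→88400, (D,nl_idx)→394200 …(+2); best=8856 via (A,merge)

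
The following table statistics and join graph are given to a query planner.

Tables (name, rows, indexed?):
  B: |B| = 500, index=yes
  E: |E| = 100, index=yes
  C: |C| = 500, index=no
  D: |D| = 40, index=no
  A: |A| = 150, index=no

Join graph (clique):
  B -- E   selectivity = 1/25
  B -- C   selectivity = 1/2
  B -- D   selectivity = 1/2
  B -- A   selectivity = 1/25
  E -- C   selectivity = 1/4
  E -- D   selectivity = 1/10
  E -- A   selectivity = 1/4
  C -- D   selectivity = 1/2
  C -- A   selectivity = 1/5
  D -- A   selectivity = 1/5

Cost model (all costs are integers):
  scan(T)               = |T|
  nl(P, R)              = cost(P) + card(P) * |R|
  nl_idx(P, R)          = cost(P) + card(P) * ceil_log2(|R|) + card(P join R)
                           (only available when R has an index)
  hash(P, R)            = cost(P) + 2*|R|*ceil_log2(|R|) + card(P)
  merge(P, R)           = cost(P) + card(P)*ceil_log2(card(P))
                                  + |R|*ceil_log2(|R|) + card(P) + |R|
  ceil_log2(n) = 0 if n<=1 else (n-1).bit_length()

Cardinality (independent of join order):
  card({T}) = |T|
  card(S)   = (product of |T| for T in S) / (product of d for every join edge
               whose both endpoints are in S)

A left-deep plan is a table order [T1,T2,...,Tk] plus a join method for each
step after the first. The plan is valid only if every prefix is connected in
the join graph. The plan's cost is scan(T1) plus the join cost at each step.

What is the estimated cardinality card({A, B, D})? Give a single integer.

Tables in S: A(150), B(500), D(40)
Edges inside S: B-D(d=2), B-A(d=25), D-A(d=5)
numerator = 150 * 500 * 40 = 3000000
denominator = 2 * 25 * 5 = 250
card(S) = 3000000 / 250 = 12000

12000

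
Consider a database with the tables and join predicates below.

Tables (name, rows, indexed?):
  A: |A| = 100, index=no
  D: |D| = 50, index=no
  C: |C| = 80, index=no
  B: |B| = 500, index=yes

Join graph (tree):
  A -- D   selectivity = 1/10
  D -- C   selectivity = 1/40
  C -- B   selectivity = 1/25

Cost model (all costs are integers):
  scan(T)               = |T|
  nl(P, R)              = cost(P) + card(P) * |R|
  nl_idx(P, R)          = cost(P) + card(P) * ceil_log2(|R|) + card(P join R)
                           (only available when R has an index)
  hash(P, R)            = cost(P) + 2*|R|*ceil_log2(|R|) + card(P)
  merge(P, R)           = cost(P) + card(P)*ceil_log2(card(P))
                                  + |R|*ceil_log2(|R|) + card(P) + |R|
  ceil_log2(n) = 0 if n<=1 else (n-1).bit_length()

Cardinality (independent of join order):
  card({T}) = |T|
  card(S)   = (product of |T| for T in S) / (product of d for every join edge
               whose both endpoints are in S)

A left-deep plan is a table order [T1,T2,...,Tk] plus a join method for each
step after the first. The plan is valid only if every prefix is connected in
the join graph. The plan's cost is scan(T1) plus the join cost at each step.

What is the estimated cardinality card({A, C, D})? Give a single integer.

Tables in S: A(100), C(80), D(50)
Edges inside S: A-D(d=10), D-C(d=40)
numerator = 100 * 80 * 50 = 400000
denominator = 10 * 40 = 400
card(S) = 400000 / 400 = 1000

1000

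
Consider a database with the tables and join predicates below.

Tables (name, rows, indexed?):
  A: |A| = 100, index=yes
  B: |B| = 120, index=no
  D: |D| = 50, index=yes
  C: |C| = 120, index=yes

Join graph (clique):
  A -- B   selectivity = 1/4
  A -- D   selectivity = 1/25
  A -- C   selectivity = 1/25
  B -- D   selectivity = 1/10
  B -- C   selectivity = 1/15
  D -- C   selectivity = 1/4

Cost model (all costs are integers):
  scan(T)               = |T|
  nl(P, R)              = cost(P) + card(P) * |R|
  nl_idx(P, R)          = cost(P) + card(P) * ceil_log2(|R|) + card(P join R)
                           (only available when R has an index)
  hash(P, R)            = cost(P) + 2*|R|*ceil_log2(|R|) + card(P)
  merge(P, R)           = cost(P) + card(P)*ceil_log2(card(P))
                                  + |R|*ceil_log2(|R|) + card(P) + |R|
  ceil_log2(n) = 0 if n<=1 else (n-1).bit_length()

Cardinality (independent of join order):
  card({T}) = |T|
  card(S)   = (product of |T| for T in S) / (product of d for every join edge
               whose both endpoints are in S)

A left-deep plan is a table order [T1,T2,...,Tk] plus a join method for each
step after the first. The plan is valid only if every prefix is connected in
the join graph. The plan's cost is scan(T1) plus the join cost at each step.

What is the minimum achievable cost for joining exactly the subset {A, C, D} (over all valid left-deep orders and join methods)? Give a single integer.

2240

Selinger DP over subsets of {A,C,D}:
  {A}: scan cost=100, card=100
  {D}: scan cost=50, card=50
  {C}: scan cost=120, card=120
  {AD}: card=200; try (A,nl_idx)→600, (D,hash)→800, (D,nl_idx)→900, (A,merge)→1200, (D,merge)→1250, (A,hash)→1500 …(+2); best=600 via (A,nl_idx)
  {AC}: card=480; try (C,nl_idx)→1280, (A,nl_idx)→1440, (A,hash)→1640, (C,merge)→1860, (C,hash)→1880, (A,merge)→1880 …(+2); best=1280 via (C,nl_idx)
  {CD}: card=1500; try (D,hash)→840, (C,merge)→1360, (D,merge)→1430, (C,hash)→1780, (C,nl_idx)→1900, (D,nl_idx)→2340 …(+2); best=840 via (D,hash)
  {ACD}: card=240; try (C,nl_idx)→2240, (D,hash)→2360, (C,hash)→2480, (C,merge)→3360, (A,hash)→3740, (D,nl_idx)→4400 …(+6); best=2240 via (C,nl_idx)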